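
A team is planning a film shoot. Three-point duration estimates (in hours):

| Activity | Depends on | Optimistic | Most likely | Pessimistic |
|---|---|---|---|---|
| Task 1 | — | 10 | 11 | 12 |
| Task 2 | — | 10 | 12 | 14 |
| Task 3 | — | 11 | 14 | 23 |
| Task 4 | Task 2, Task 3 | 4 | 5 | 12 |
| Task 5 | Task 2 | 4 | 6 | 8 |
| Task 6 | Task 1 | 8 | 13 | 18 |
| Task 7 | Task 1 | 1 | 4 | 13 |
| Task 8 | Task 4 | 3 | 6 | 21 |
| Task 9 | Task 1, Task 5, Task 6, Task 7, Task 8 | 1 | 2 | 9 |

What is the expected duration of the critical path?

32 hours

te_Task 1 = (10 + 4·11 + 12)/6 = 66/6 = 11
te_Task 2 = (10 + 4·12 + 14)/6 = 72/6 = 12
te_Task 3 = (11 + 4·14 + 23)/6 = 90/6 = 15
te_Task 4 = (4 + 4·5 + 12)/6 = 36/6 = 6
te_Task 5 = (4 + 4·6 + 8)/6 = 36/6 = 6
te_Task 6 = (8 + 4·13 + 18)/6 = 78/6 = 13
te_Task 7 = (1 + 4·4 + 13)/6 = 30/6 = 5
te_Task 8 = (3 + 4·6 + 21)/6 = 48/6 = 8
te_Task 9 = (1 + 4·2 + 9)/6 = 18/6 = 3

Forward pass:
ES_Task 1 = 0; EF_Task 1 = 11
ES_Task 2 = 0; EF_Task 2 = 12
ES_Task 3 = 0; EF_Task 3 = 15
ES_Task 4 = max(EF_Task 2=12, EF_Task 3=15) = 15; EF_Task 4 = 15+6 = 21
ES_Task 5 = 12; EF_Task 5 = 12+6 = 18
ES_Task 6 = 11; EF_Task 6 = 11+13 = 24
ES_Task 7 = 11; EF_Task 7 = 11+5 = 16
ES_Task 8 = 21; EF_Task 8 = 21+8 = 29
ES_Task 9 = max(EF_Task 1=11, EF_Task 5=18, EF_Task 6=24, EF_Task 7=16, EF_Task 8=29) = 29; EF_Task 9 = 29+3 = 32
Expected project duration μ = 32 hours. Critical path: Task 3 → Task 4 → Task 8 → Task 9.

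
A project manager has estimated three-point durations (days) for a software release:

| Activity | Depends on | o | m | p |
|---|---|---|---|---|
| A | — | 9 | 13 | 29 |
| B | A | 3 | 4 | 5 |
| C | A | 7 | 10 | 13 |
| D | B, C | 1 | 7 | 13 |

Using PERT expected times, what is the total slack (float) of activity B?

te_A = (9 + 4·13 + 29)/6 = 90/6 = 15
te_B = (3 + 4·4 + 5)/6 = 24/6 = 4
te_C = (7 + 4·10 + 13)/6 = 60/6 = 10
te_D = (1 + 4·7 + 13)/6 = 42/6 = 7

Forward pass:
ES_A = 0; EF_A = 15
ES_B = 15; EF_B = 15+4 = 19
ES_C = 15; EF_C = 15+10 = 25
ES_D = max(EF_B=19, EF_C=25) = 25; EF_D = 25+7 = 32
Expected project duration μ = 32 days. Critical path: A → C → D.

Backward pass:
LF_D = 32; LS_D = 32−7 = 25
LF_C = LS_D = 25; LS_C = 25−10 = 15
LF_B = LS_D = 25; LS_B = 25−4 = 21
LF_A = min(LS_B=21, LS_C=15) = 15; LS_A = 15−15 = 0
Slack_B = LS_B − ES_B = 21 − 15 = 6

6 days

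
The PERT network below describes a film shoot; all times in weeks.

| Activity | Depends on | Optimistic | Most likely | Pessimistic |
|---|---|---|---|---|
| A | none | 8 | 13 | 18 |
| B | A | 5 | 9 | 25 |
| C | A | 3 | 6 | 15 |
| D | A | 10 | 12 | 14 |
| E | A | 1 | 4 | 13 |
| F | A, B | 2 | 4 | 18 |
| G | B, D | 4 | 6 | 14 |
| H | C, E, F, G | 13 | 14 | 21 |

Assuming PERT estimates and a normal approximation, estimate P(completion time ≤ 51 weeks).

0.924

te_A = (8 + 4·13 + 18)/6 = 78/6 = 13; σ²_A = ((18−8)/6)² = 2.778
te_B = (5 + 4·9 + 25)/6 = 66/6 = 11; σ²_B = ((25−5)/6)² = 11.111
te_C = (3 + 4·6 + 15)/6 = 42/6 = 7; σ²_C = ((15−3)/6)² = 4.000
te_D = (10 + 4·12 + 14)/6 = 72/6 = 12; σ²_D = ((14−10)/6)² = 0.444
te_E = (1 + 4·4 + 13)/6 = 30/6 = 5; σ²_E = ((13−1)/6)² = 4.000
te_F = (2 + 4·4 + 18)/6 = 36/6 = 6; σ²_F = ((18−2)/6)² = 7.111
te_G = (4 + 4·6 + 14)/6 = 42/6 = 7; σ²_G = ((14−4)/6)² = 2.778
te_H = (13 + 4·14 + 21)/6 = 90/6 = 15; σ²_H = ((21−13)/6)² = 1.778

Forward pass:
ES_A = 0; EF_A = 13
ES_B = 13; EF_B = 13+11 = 24
ES_C = 13; EF_C = 13+7 = 20
ES_D = 13; EF_D = 13+12 = 25
ES_E = 13; EF_E = 13+5 = 18
ES_F = max(EF_A=13, EF_B=24) = 24; EF_F = 24+6 = 30
ES_G = max(EF_B=24, EF_D=25) = 25; EF_G = 25+7 = 32
ES_H = max(EF_C=20, EF_E=18, EF_F=30, EF_G=32) = 32; EF_H = 32+15 = 47
Expected project duration μ = 47 weeks. Critical path: A → D → G → H.

Variance along critical path = 2.778 + 0.444 + 2.778 + 1.778 = 7.778; σ = √7.778 = 2.789 weeks.
Z = (51 − 47) / 2.789 = 1.434
P(T ≤ 51) = Φ(1.434) ≈ 0.924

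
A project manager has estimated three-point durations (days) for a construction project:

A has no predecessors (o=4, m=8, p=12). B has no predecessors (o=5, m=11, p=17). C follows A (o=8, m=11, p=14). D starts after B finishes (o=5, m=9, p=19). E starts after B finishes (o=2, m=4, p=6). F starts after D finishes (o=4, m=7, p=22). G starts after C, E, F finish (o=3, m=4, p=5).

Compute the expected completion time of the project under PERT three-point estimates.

34 days

te_A = (4 + 4·8 + 12)/6 = 48/6 = 8
te_B = (5 + 4·11 + 17)/6 = 66/6 = 11
te_C = (8 + 4·11 + 14)/6 = 66/6 = 11
te_D = (5 + 4·9 + 19)/6 = 60/6 = 10
te_E = (2 + 4·4 + 6)/6 = 24/6 = 4
te_F = (4 + 4·7 + 22)/6 = 54/6 = 9
te_G = (3 + 4·4 + 5)/6 = 24/6 = 4

Forward pass:
ES_A = 0; EF_A = 8
ES_B = 0; EF_B = 11
ES_C = 8; EF_C = 8+11 = 19
ES_D = 11; EF_D = 11+10 = 21
ES_E = 11; EF_E = 11+4 = 15
ES_F = 21; EF_F = 21+9 = 30
ES_G = max(EF_C=19, EF_E=15, EF_F=30) = 30; EF_G = 30+4 = 34
Expected project duration μ = 34 days. Critical path: B → D → F → G.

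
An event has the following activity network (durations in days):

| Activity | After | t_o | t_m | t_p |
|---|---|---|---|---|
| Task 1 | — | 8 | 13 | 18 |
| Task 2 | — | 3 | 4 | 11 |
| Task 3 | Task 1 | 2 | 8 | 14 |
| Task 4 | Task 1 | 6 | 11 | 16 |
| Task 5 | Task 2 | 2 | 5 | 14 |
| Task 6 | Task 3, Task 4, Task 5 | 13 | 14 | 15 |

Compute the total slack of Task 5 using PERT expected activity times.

13 days

te_Task 1 = (8 + 4·13 + 18)/6 = 78/6 = 13
te_Task 2 = (3 + 4·4 + 11)/6 = 30/6 = 5
te_Task 3 = (2 + 4·8 + 14)/6 = 48/6 = 8
te_Task 4 = (6 + 4·11 + 16)/6 = 66/6 = 11
te_Task 5 = (2 + 4·5 + 14)/6 = 36/6 = 6
te_Task 6 = (13 + 4·14 + 15)/6 = 84/6 = 14

Forward pass:
ES_Task 1 = 0; EF_Task 1 = 13
ES_Task 2 = 0; EF_Task 2 = 5
ES_Task 3 = 13; EF_Task 3 = 13+8 = 21
ES_Task 4 = 13; EF_Task 4 = 13+11 = 24
ES_Task 5 = 5; EF_Task 5 = 5+6 = 11
ES_Task 6 = max(EF_Task 3=21, EF_Task 4=24, EF_Task 5=11) = 24; EF_Task 6 = 24+14 = 38
Expected project duration μ = 38 days. Critical path: Task 1 → Task 4 → Task 6.

Backward pass:
LF_Task 6 = 38; LS_Task 6 = 38−14 = 24
LF_Task 5 = LS_Task 6 = 24; LS_Task 5 = 24−6 = 18
LF_Task 4 = LS_Task 6 = 24; LS_Task 4 = 24−11 = 13
LF_Task 3 = LS_Task 6 = 24; LS_Task 3 = 24−8 = 16
LF_Task 2 = LS_Task 5 = 18; LS_Task 2 = 18−5 = 13
LF_Task 1 = min(LS_Task 3=16, LS_Task 4=13) = 13; LS_Task 1 = 13−13 = 0
Slack_Task 5 = LS_Task 5 − ES_Task 5 = 18 − 5 = 13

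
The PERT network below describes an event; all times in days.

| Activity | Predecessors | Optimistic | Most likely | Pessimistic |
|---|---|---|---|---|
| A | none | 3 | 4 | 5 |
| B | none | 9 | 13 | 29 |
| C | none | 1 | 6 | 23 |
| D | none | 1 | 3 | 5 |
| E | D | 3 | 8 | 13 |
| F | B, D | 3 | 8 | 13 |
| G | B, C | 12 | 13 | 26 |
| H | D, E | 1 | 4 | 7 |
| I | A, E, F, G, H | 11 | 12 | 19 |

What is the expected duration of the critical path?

43 days

te_A = (3 + 4·4 + 5)/6 = 24/6 = 4
te_B = (9 + 4·13 + 29)/6 = 90/6 = 15
te_C = (1 + 4·6 + 23)/6 = 48/6 = 8
te_D = (1 + 4·3 + 5)/6 = 18/6 = 3
te_E = (3 + 4·8 + 13)/6 = 48/6 = 8
te_F = (3 + 4·8 + 13)/6 = 48/6 = 8
te_G = (12 + 4·13 + 26)/6 = 90/6 = 15
te_H = (1 + 4·4 + 7)/6 = 24/6 = 4
te_I = (11 + 4·12 + 19)/6 = 78/6 = 13

Forward pass:
ES_A = 0; EF_A = 4
ES_B = 0; EF_B = 15
ES_C = 0; EF_C = 8
ES_D = 0; EF_D = 3
ES_E = 3; EF_E = 3+8 = 11
ES_F = max(EF_B=15, EF_D=3) = 15; EF_F = 15+8 = 23
ES_G = max(EF_B=15, EF_C=8) = 15; EF_G = 15+15 = 30
ES_H = max(EF_D=3, EF_E=11) = 11; EF_H = 11+4 = 15
ES_I = max(EF_A=4, EF_E=11, EF_F=23, EF_G=30, EF_H=15) = 30; EF_I = 30+13 = 43
Expected project duration μ = 43 days. Critical path: B → G → I.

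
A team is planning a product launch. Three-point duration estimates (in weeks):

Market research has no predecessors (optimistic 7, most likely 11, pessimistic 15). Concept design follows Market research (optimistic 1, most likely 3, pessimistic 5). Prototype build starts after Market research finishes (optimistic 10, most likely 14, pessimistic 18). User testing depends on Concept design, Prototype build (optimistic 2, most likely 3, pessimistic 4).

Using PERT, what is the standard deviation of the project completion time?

te_Market research = (7 + 4·11 + 15)/6 = 66/6 = 11; σ²_Market research = ((15−7)/6)² = 1.778
te_Concept design = (1 + 4·3 + 5)/6 = 18/6 = 3; σ²_Concept design = ((5−1)/6)² = 0.444
te_Prototype build = (10 + 4·14 + 18)/6 = 84/6 = 14; σ²_Prototype build = ((18−10)/6)² = 1.778
te_User testing = (2 + 4·3 + 4)/6 = 18/6 = 3; σ²_User testing = ((4−2)/6)² = 0.111

Forward pass:
ES_Market research = 0; EF_Market research = 11
ES_Concept design = 11; EF_Concept design = 11+3 = 14
ES_Prototype build = 11; EF_Prototype build = 11+14 = 25
ES_User testing = max(EF_Concept design=14, EF_Prototype build=25) = 25; EF_User testing = 25+3 = 28
Expected project duration μ = 28 weeks. Critical path: Market research → Prototype build → User testing.

Variance along critical path = 1.778 + 1.778 + 0.111 = 3.667
σ = √3.667 = 1.915 weeks

1.91 weeks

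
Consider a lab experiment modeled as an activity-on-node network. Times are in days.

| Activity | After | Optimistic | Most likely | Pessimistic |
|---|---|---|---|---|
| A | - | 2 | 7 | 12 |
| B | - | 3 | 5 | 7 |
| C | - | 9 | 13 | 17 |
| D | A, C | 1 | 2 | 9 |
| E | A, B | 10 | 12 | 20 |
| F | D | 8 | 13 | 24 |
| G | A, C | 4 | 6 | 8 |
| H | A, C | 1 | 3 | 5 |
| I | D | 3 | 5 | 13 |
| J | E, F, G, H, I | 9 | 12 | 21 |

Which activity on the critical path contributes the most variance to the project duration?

te_A = (2 + 4·7 + 12)/6 = 42/6 = 7; σ²_A = ((12−2)/6)² = 2.778
te_B = (3 + 4·5 + 7)/6 = 30/6 = 5; σ²_B = ((7−3)/6)² = 0.444
te_C = (9 + 4·13 + 17)/6 = 78/6 = 13; σ²_C = ((17−9)/6)² = 1.778
te_D = (1 + 4·2 + 9)/6 = 18/6 = 3; σ²_D = ((9−1)/6)² = 1.778
te_E = (10 + 4·12 + 20)/6 = 78/6 = 13; σ²_E = ((20−10)/6)² = 2.778
te_F = (8 + 4·13 + 24)/6 = 84/6 = 14; σ²_F = ((24−8)/6)² = 7.111
te_G = (4 + 4·6 + 8)/6 = 36/6 = 6; σ²_G = ((8−4)/6)² = 0.444
te_H = (1 + 4·3 + 5)/6 = 18/6 = 3; σ²_H = ((5−1)/6)² = 0.444
te_I = (3 + 4·5 + 13)/6 = 36/6 = 6; σ²_I = ((13−3)/6)² = 2.778
te_J = (9 + 4·12 + 21)/6 = 78/6 = 13; σ²_J = ((21−9)/6)² = 4.000

Forward pass:
ES_A = 0; EF_A = 7
ES_B = 0; EF_B = 5
ES_C = 0; EF_C = 13
ES_D = max(EF_A=7, EF_C=13) = 13; EF_D = 13+3 = 16
ES_E = max(EF_A=7, EF_B=5) = 7; EF_E = 7+13 = 20
ES_F = 16; EF_F = 16+14 = 30
ES_G = max(EF_A=7, EF_C=13) = 13; EF_G = 13+6 = 19
ES_H = max(EF_A=7, EF_C=13) = 13; EF_H = 13+3 = 16
ES_I = 16; EF_I = 16+6 = 22
ES_J = max(EF_E=20, EF_F=30, EF_G=19, EF_H=16, EF_I=22) = 30; EF_J = 30+13 = 43
Expected project duration μ = 43 days. Critical path: C → D → F → J.

Variances on critical path: σ²_C=1.778, σ²_D=1.778, σ²_F=7.111, σ²_J=4.000.
Largest is σ²_F = 7.111.

F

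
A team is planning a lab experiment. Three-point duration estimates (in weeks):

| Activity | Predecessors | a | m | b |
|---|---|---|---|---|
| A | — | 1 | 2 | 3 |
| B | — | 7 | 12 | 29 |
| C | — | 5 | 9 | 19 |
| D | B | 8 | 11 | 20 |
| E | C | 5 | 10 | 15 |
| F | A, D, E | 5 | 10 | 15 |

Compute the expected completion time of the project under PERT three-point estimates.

te_A = (1 + 4·2 + 3)/6 = 12/6 = 2
te_B = (7 + 4·12 + 29)/6 = 84/6 = 14
te_C = (5 + 4·9 + 19)/6 = 60/6 = 10
te_D = (8 + 4·11 + 20)/6 = 72/6 = 12
te_E = (5 + 4·10 + 15)/6 = 60/6 = 10
te_F = (5 + 4·10 + 15)/6 = 60/6 = 10

Forward pass:
ES_A = 0; EF_A = 2
ES_B = 0; EF_B = 14
ES_C = 0; EF_C = 10
ES_D = 14; EF_D = 14+12 = 26
ES_E = 10; EF_E = 10+10 = 20
ES_F = max(EF_A=2, EF_D=26, EF_E=20) = 26; EF_F = 26+10 = 36
Expected project duration μ = 36 weeks. Critical path: B → D → F.

36 weeks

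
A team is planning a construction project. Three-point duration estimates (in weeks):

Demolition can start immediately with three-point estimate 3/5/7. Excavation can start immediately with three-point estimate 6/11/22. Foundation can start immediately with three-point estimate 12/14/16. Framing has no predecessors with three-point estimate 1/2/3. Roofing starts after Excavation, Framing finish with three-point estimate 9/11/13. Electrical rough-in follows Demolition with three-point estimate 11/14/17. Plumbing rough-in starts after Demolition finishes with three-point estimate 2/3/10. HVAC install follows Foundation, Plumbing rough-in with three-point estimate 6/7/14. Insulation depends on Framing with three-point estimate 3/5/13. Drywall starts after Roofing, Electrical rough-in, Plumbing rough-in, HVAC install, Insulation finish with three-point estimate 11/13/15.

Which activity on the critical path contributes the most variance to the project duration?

te_Demolition = (3 + 4·5 + 7)/6 = 30/6 = 5; σ²_Demolition = ((7−3)/6)² = 0.444
te_Excavation = (6 + 4·11 + 22)/6 = 72/6 = 12; σ²_Excavation = ((22−6)/6)² = 7.111
te_Foundation = (12 + 4·14 + 16)/6 = 84/6 = 14; σ²_Foundation = ((16−12)/6)² = 0.444
te_Framing = (1 + 4·2 + 3)/6 = 12/6 = 2; σ²_Framing = ((3−1)/6)² = 0.111
te_Roofing = (9 + 4·11 + 13)/6 = 66/6 = 11; σ²_Roofing = ((13−9)/6)² = 0.444
te_Electrical rough-in = (11 + 4·14 + 17)/6 = 84/6 = 14; σ²_Electrical rough-in = ((17−11)/6)² = 1.000
te_Plumbing rough-in = (2 + 4·3 + 10)/6 = 24/6 = 4; σ²_Plumbing rough-in = ((10−2)/6)² = 1.778
te_HVAC install = (6 + 4·7 + 14)/6 = 48/6 = 8; σ²_HVAC install = ((14−6)/6)² = 1.778
te_Insulation = (3 + 4·5 + 13)/6 = 36/6 = 6; σ²_Insulation = ((13−3)/6)² = 2.778
te_Drywall = (11 + 4·13 + 15)/6 = 78/6 = 13; σ²_Drywall = ((15−11)/6)² = 0.444

Forward pass:
ES_Demolition = 0; EF_Demolition = 5
ES_Excavation = 0; EF_Excavation = 12
ES_Foundation = 0; EF_Foundation = 14
ES_Framing = 0; EF_Framing = 2
ES_Roofing = max(EF_Excavation=12, EF_Framing=2) = 12; EF_Roofing = 12+11 = 23
ES_Electrical rough-in = 5; EF_Electrical rough-in = 5+14 = 19
ES_Plumbing rough-in = 5; EF_Plumbing rough-in = 5+4 = 9
ES_HVAC install = max(EF_Foundation=14, EF_Plumbing rough-in=9) = 14; EF_HVAC install = 14+8 = 22
ES_Insulation = 2; EF_Insulation = 2+6 = 8
ES_Drywall = max(EF_Roofing=23, EF_Electrical rough-in=19, EF_Plumbing rough-in=9, EF_HVAC install=22, EF_Insulation=8) = 23; EF_Drywall = 23+13 = 36
Expected project duration μ = 36 weeks. Critical path: Excavation → Roofing → Drywall.

Variances on critical path: σ²_Excavation=7.111, σ²_Roofing=0.444, σ²_Drywall=0.444.
Largest is σ²_Excavation = 7.111.

Excavation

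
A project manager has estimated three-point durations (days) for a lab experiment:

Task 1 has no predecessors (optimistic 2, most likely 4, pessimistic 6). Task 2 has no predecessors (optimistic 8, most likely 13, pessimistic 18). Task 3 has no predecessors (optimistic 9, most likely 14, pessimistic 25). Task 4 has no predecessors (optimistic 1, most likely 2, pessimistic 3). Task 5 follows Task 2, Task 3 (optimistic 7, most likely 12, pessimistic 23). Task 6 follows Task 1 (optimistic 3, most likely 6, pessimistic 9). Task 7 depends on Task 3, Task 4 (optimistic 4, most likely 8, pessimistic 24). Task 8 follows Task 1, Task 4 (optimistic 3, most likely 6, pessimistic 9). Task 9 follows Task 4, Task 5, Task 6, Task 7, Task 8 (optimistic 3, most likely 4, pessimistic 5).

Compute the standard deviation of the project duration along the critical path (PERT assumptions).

3.79 days

te_Task 1 = (2 + 4·4 + 6)/6 = 24/6 = 4; σ²_Task 1 = ((6−2)/6)² = 0.444
te_Task 2 = (8 + 4·13 + 18)/6 = 78/6 = 13; σ²_Task 2 = ((18−8)/6)² = 2.778
te_Task 3 = (9 + 4·14 + 25)/6 = 90/6 = 15; σ²_Task 3 = ((25−9)/6)² = 7.111
te_Task 4 = (1 + 4·2 + 3)/6 = 12/6 = 2; σ²_Task 4 = ((3−1)/6)² = 0.111
te_Task 5 = (7 + 4·12 + 23)/6 = 78/6 = 13; σ²_Task 5 = ((23−7)/6)² = 7.111
te_Task 6 = (3 + 4·6 + 9)/6 = 36/6 = 6; σ²_Task 6 = ((9−3)/6)² = 1.000
te_Task 7 = (4 + 4·8 + 24)/6 = 60/6 = 10; σ²_Task 7 = ((24−4)/6)² = 11.111
te_Task 8 = (3 + 4·6 + 9)/6 = 36/6 = 6; σ²_Task 8 = ((9−3)/6)² = 1.000
te_Task 9 = (3 + 4·4 + 5)/6 = 24/6 = 4; σ²_Task 9 = ((5−3)/6)² = 0.111

Forward pass:
ES_Task 1 = 0; EF_Task 1 = 4
ES_Task 2 = 0; EF_Task 2 = 13
ES_Task 3 = 0; EF_Task 3 = 15
ES_Task 4 = 0; EF_Task 4 = 2
ES_Task 5 = max(EF_Task 2=13, EF_Task 3=15) = 15; EF_Task 5 = 15+13 = 28
ES_Task 6 = 4; EF_Task 6 = 4+6 = 10
ES_Task 7 = max(EF_Task 3=15, EF_Task 4=2) = 15; EF_Task 7 = 15+10 = 25
ES_Task 8 = max(EF_Task 1=4, EF_Task 4=2) = 4; EF_Task 8 = 4+6 = 10
ES_Task 9 = max(EF_Task 4=2, EF_Task 5=28, EF_Task 6=10, EF_Task 7=25, EF_Task 8=10) = 28; EF_Task 9 = 28+4 = 32
Expected project duration μ = 32 days. Critical path: Task 3 → Task 5 → Task 9.

Variance along critical path = 7.111 + 7.111 + 0.111 = 14.333
σ = √14.333 = 3.786 days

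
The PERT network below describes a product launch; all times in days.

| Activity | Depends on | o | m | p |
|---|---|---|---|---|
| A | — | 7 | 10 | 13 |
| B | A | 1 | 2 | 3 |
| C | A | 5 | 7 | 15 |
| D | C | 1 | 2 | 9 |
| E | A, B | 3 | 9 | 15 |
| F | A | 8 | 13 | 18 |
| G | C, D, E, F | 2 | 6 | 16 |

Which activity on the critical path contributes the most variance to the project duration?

G

te_A = (7 + 4·10 + 13)/6 = 60/6 = 10; σ²_A = ((13−7)/6)² = 1.000
te_B = (1 + 4·2 + 3)/6 = 12/6 = 2; σ²_B = ((3−1)/6)² = 0.111
te_C = (5 + 4·7 + 15)/6 = 48/6 = 8; σ²_C = ((15−5)/6)² = 2.778
te_D = (1 + 4·2 + 9)/6 = 18/6 = 3; σ²_D = ((9−1)/6)² = 1.778
te_E = (3 + 4·9 + 15)/6 = 54/6 = 9; σ²_E = ((15−3)/6)² = 4.000
te_F = (8 + 4·13 + 18)/6 = 78/6 = 13; σ²_F = ((18−8)/6)² = 2.778
te_G = (2 + 4·6 + 16)/6 = 42/6 = 7; σ²_G = ((16−2)/6)² = 5.444

Forward pass:
ES_A = 0; EF_A = 10
ES_B = 10; EF_B = 10+2 = 12
ES_C = 10; EF_C = 10+8 = 18
ES_D = 18; EF_D = 18+3 = 21
ES_E = max(EF_A=10, EF_B=12) = 12; EF_E = 12+9 = 21
ES_F = 10; EF_F = 10+13 = 23
ES_G = max(EF_C=18, EF_D=21, EF_E=21, EF_F=23) = 23; EF_G = 23+7 = 30
Expected project duration μ = 30 days. Critical path: A → F → G.

Variances on critical path: σ²_A=1.000, σ²_F=2.778, σ²_G=5.444.
Largest is σ²_G = 5.444.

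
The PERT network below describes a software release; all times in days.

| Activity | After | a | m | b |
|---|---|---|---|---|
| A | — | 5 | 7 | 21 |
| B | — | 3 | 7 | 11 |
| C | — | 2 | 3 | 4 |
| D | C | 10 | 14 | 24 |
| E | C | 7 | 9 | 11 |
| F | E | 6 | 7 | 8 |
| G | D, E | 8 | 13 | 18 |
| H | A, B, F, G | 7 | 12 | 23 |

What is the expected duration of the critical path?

44 days

te_A = (5 + 4·7 + 21)/6 = 54/6 = 9
te_B = (3 + 4·7 + 11)/6 = 42/6 = 7
te_C = (2 + 4·3 + 4)/6 = 18/6 = 3
te_D = (10 + 4·14 + 24)/6 = 90/6 = 15
te_E = (7 + 4·9 + 11)/6 = 54/6 = 9
te_F = (6 + 4·7 + 8)/6 = 42/6 = 7
te_G = (8 + 4·13 + 18)/6 = 78/6 = 13
te_H = (7 + 4·12 + 23)/6 = 78/6 = 13

Forward pass:
ES_A = 0; EF_A = 9
ES_B = 0; EF_B = 7
ES_C = 0; EF_C = 3
ES_D = 3; EF_D = 3+15 = 18
ES_E = 3; EF_E = 3+9 = 12
ES_F = 12; EF_F = 12+7 = 19
ES_G = max(EF_D=18, EF_E=12) = 18; EF_G = 18+13 = 31
ES_H = max(EF_A=9, EF_B=7, EF_F=19, EF_G=31) = 31; EF_H = 31+13 = 44
Expected project duration μ = 44 days. Critical path: C → D → G → H.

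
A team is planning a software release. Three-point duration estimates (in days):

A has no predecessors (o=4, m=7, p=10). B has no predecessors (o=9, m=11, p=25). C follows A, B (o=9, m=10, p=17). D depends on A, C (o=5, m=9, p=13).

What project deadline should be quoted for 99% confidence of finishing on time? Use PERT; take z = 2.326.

te_A = (4 + 4·7 + 10)/6 = 42/6 = 7; σ²_A = ((10−4)/6)² = 1.000
te_B = (9 + 4·11 + 25)/6 = 78/6 = 13; σ²_B = ((25−9)/6)² = 7.111
te_C = (9 + 4·10 + 17)/6 = 66/6 = 11; σ²_C = ((17−9)/6)² = 1.778
te_D = (5 + 4·9 + 13)/6 = 54/6 = 9; σ²_D = ((13−5)/6)² = 1.778

Forward pass:
ES_A = 0; EF_A = 7
ES_B = 0; EF_B = 13
ES_C = max(EF_A=7, EF_B=13) = 13; EF_C = 13+11 = 24
ES_D = max(EF_A=7, EF_C=24) = 24; EF_D = 24+9 = 33
Expected project duration μ = 33 days. Critical path: B → C → D.

Variance along critical path = 7.111 + 1.778 + 1.778 = 10.667; σ = 3.266 days.
D = μ + z·σ = 33 + 2.326·3.266 = 40.6 days

40.6 days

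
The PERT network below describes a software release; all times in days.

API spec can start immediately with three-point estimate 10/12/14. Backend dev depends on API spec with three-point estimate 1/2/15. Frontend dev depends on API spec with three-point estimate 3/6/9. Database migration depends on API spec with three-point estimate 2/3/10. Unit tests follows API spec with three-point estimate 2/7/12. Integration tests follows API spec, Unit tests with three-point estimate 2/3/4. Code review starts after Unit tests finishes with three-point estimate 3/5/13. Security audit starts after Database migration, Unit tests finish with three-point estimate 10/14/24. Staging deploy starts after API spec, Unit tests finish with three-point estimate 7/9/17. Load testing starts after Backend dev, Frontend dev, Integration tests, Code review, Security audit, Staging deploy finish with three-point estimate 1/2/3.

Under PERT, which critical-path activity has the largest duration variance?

Security audit

te_API spec = (10 + 4·12 + 14)/6 = 72/6 = 12; σ²_API spec = ((14−10)/6)² = 0.444
te_Backend dev = (1 + 4·2 + 15)/6 = 24/6 = 4; σ²_Backend dev = ((15−1)/6)² = 5.444
te_Frontend dev = (3 + 4·6 + 9)/6 = 36/6 = 6; σ²_Frontend dev = ((9−3)/6)² = 1.000
te_Database migration = (2 + 4·3 + 10)/6 = 24/6 = 4; σ²_Database migration = ((10−2)/6)² = 1.778
te_Unit tests = (2 + 4·7 + 12)/6 = 42/6 = 7; σ²_Unit tests = ((12−2)/6)² = 2.778
te_Integration tests = (2 + 4·3 + 4)/6 = 18/6 = 3; σ²_Integration tests = ((4−2)/6)² = 0.111
te_Code review = (3 + 4·5 + 13)/6 = 36/6 = 6; σ²_Code review = ((13−3)/6)² = 2.778
te_Security audit = (10 + 4·14 + 24)/6 = 90/6 = 15; σ²_Security audit = ((24−10)/6)² = 5.444
te_Staging deploy = (7 + 4·9 + 17)/6 = 60/6 = 10; σ²_Staging deploy = ((17−7)/6)² = 2.778
te_Load testing = (1 + 4·2 + 3)/6 = 12/6 = 2; σ²_Load testing = ((3−1)/6)² = 0.111

Forward pass:
ES_API spec = 0; EF_API spec = 12
ES_Backend dev = 12; EF_Backend dev = 12+4 = 16
ES_Frontend dev = 12; EF_Frontend dev = 12+6 = 18
ES_Database migration = 12; EF_Database migration = 12+4 = 16
ES_Unit tests = 12; EF_Unit tests = 12+7 = 19
ES_Integration tests = max(EF_API spec=12, EF_Unit tests=19) = 19; EF_Integration tests = 19+3 = 22
ES_Code review = 19; EF_Code review = 19+6 = 25
ES_Security audit = max(EF_Database migration=16, EF_Unit tests=19) = 19; EF_Security audit = 19+15 = 34
ES_Staging deploy = max(EF_API spec=12, EF_Unit tests=19) = 19; EF_Staging deploy = 19+10 = 29
ES_Load testing = max(EF_Backend dev=16, EF_Frontend dev=18, EF_Integration tests=22, EF_Code review=25, EF_Security audit=34, EF_Staging deploy=29) = 34; EF_Load testing = 34+2 = 36
Expected project duration μ = 36 days. Critical path: API spec → Unit tests → Security audit → Load testing.

Variances on critical path: σ²_API spec=0.444, σ²_Unit tests=2.778, σ²_Security audit=5.444, σ²_Load testing=0.111.
Largest is σ²_Security audit = 5.444.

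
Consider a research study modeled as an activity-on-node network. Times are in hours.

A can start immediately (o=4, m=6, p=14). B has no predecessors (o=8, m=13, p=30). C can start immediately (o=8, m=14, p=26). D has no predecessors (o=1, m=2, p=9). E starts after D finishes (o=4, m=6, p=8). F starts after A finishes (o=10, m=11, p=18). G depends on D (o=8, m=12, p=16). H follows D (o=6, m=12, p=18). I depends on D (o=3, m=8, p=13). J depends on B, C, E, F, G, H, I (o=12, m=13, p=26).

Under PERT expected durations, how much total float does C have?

4 hours

te_A = (4 + 4·6 + 14)/6 = 42/6 = 7
te_B = (8 + 4·13 + 30)/6 = 90/6 = 15
te_C = (8 + 4·14 + 26)/6 = 90/6 = 15
te_D = (1 + 4·2 + 9)/6 = 18/6 = 3
te_E = (4 + 4·6 + 8)/6 = 36/6 = 6
te_F = (10 + 4·11 + 18)/6 = 72/6 = 12
te_G = (8 + 4·12 + 16)/6 = 72/6 = 12
te_H = (6 + 4·12 + 18)/6 = 72/6 = 12
te_I = (3 + 4·8 + 13)/6 = 48/6 = 8
te_J = (12 + 4·13 + 26)/6 = 90/6 = 15

Forward pass:
ES_A = 0; EF_A = 7
ES_B = 0; EF_B = 15
ES_C = 0; EF_C = 15
ES_D = 0; EF_D = 3
ES_E = 3; EF_E = 3+6 = 9
ES_F = 7; EF_F = 7+12 = 19
ES_G = 3; EF_G = 3+12 = 15
ES_H = 3; EF_H = 3+12 = 15
ES_I = 3; EF_I = 3+8 = 11
ES_J = max(EF_B=15, EF_C=15, EF_E=9, EF_F=19, EF_G=15, EF_H=15, EF_I=11) = 19; EF_J = 19+15 = 34
Expected project duration μ = 34 hours. Critical path: A → F → J.

Backward pass:
LF_J = 34; LS_J = 34−15 = 19
LF_I = LS_J = 19; LS_I = 19−8 = 11
LF_H = LS_J = 19; LS_H = 19−12 = 7
LF_G = LS_J = 19; LS_G = 19−12 = 7
LF_F = LS_J = 19; LS_F = 19−12 = 7
LF_E = LS_J = 19; LS_E = 19−6 = 13
LF_D = min(LS_E=13, LS_G=7, LS_H=7, LS_I=11) = 7; LS_D = 7−3 = 4
LF_C = LS_J = 19; LS_C = 19−15 = 4
LF_B = LS_J = 19; LS_B = 19−15 = 4
LF_A = LS_F = 7; LS_A = 7−7 = 0
Slack_C = LS_C − ES_C = 4 − 0 = 4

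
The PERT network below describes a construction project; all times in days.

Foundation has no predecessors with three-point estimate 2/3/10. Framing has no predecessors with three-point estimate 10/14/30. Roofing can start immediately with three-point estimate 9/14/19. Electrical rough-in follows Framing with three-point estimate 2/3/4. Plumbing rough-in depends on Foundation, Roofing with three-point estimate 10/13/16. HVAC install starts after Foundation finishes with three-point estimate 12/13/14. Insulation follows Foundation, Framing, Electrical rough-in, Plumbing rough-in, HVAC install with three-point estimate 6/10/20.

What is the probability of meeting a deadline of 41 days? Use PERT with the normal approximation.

0.838

te_Foundation = (2 + 4·3 + 10)/6 = 24/6 = 4; σ²_Foundation = ((10−2)/6)² = 1.778
te_Framing = (10 + 4·14 + 30)/6 = 96/6 = 16; σ²_Framing = ((30−10)/6)² = 11.111
te_Roofing = (9 + 4·14 + 19)/6 = 84/6 = 14; σ²_Roofing = ((19−9)/6)² = 2.778
te_Electrical rough-in = (2 + 4·3 + 4)/6 = 18/6 = 3; σ²_Electrical rough-in = ((4−2)/6)² = 0.111
te_Plumbing rough-in = (10 + 4·13 + 16)/6 = 78/6 = 13; σ²_Plumbing rough-in = ((16−10)/6)² = 1.000
te_HVAC install = (12 + 4·13 + 14)/6 = 78/6 = 13; σ²_HVAC install = ((14−12)/6)² = 0.111
te_Insulation = (6 + 4·10 + 20)/6 = 66/6 = 11; σ²_Insulation = ((20−6)/6)² = 5.444

Forward pass:
ES_Foundation = 0; EF_Foundation = 4
ES_Framing = 0; EF_Framing = 16
ES_Roofing = 0; EF_Roofing = 14
ES_Electrical rough-in = 16; EF_Electrical rough-in = 16+3 = 19
ES_Plumbing rough-in = max(EF_Foundation=4, EF_Roofing=14) = 14; EF_Plumbing rough-in = 14+13 = 27
ES_HVAC install = 4; EF_HVAC install = 4+13 = 17
ES_Insulation = max(EF_Foundation=4, EF_Framing=16, EF_Electrical rough-in=19, EF_Plumbing rough-in=27, EF_HVAC install=17) = 27; EF_Insulation = 27+11 = 38
Expected project duration μ = 38 days. Critical path: Roofing → Plumbing rough-in → Insulation.

Variance along critical path = 2.778 + 1.000 + 5.444 = 9.222; σ = √9.222 = 3.037 days.
Z = (41 − 38) / 3.037 = 0.988
P(T ≤ 41) = Φ(0.988) ≈ 0.838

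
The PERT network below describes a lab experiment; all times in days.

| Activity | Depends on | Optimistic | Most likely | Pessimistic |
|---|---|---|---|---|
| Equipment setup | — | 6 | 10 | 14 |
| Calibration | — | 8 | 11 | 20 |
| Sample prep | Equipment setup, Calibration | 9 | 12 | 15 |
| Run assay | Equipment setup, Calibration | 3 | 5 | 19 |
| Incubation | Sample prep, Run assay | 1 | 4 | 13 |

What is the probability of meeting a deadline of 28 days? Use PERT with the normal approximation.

0.369

te_Equipment setup = (6 + 4·10 + 14)/6 = 60/6 = 10; σ²_Equipment setup = ((14−6)/6)² = 1.778
te_Calibration = (8 + 4·11 + 20)/6 = 72/6 = 12; σ²_Calibration = ((20−8)/6)² = 4.000
te_Sample prep = (9 + 4·12 + 15)/6 = 72/6 = 12; σ²_Sample prep = ((15−9)/6)² = 1.000
te_Run assay = (3 + 4·5 + 19)/6 = 42/6 = 7; σ²_Run assay = ((19−3)/6)² = 7.111
te_Incubation = (1 + 4·4 + 13)/6 = 30/6 = 5; σ²_Incubation = ((13−1)/6)² = 4.000

Forward pass:
ES_Equipment setup = 0; EF_Equipment setup = 10
ES_Calibration = 0; EF_Calibration = 12
ES_Sample prep = max(EF_Equipment setup=10, EF_Calibration=12) = 12; EF_Sample prep = 12+12 = 24
ES_Run assay = max(EF_Equipment setup=10, EF_Calibration=12) = 12; EF_Run assay = 12+7 = 19
ES_Incubation = max(EF_Sample prep=24, EF_Run assay=19) = 24; EF_Incubation = 24+5 = 29
Expected project duration μ = 29 days. Critical path: Calibration → Sample prep → Incubation.

Variance along critical path = 4.000 + 1.000 + 4.000 = 9.000; σ = √9.000 = 3.000 days.
Z = (28 − 29) / 3.000 = -0.333
P(T ≤ 28) = Φ(-0.333) ≈ 0.369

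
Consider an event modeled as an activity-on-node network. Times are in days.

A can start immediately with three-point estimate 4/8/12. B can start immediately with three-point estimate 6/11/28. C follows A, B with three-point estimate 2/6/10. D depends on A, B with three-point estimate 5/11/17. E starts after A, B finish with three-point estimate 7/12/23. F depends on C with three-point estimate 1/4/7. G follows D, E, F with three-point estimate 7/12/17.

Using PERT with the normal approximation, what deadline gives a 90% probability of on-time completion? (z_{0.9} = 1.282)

44.2 days

te_A = (4 + 4·8 + 12)/6 = 48/6 = 8; σ²_A = ((12−4)/6)² = 1.778
te_B = (6 + 4·11 + 28)/6 = 78/6 = 13; σ²_B = ((28−6)/6)² = 13.444
te_C = (2 + 4·6 + 10)/6 = 36/6 = 6; σ²_C = ((10−2)/6)² = 1.778
te_D = (5 + 4·11 + 17)/6 = 66/6 = 11; σ²_D = ((17−5)/6)² = 4.000
te_E = (7 + 4·12 + 23)/6 = 78/6 = 13; σ²_E = ((23−7)/6)² = 7.111
te_F = (1 + 4·4 + 7)/6 = 24/6 = 4; σ²_F = ((7−1)/6)² = 1.000
te_G = (7 + 4·12 + 17)/6 = 72/6 = 12; σ²_G = ((17−7)/6)² = 2.778

Forward pass:
ES_A = 0; EF_A = 8
ES_B = 0; EF_B = 13
ES_C = max(EF_A=8, EF_B=13) = 13; EF_C = 13+6 = 19
ES_D = max(EF_A=8, EF_B=13) = 13; EF_D = 13+11 = 24
ES_E = max(EF_A=8, EF_B=13) = 13; EF_E = 13+13 = 26
ES_F = 19; EF_F = 19+4 = 23
ES_G = max(EF_D=24, EF_E=26, EF_F=23) = 26; EF_G = 26+12 = 38
Expected project duration μ = 38 days. Critical path: B → E → G.

Variance along critical path = 13.444 + 7.111 + 2.778 = 23.333; σ = 4.830 days.
D = μ + z·σ = 38 + 1.282·4.830 = 44.2 days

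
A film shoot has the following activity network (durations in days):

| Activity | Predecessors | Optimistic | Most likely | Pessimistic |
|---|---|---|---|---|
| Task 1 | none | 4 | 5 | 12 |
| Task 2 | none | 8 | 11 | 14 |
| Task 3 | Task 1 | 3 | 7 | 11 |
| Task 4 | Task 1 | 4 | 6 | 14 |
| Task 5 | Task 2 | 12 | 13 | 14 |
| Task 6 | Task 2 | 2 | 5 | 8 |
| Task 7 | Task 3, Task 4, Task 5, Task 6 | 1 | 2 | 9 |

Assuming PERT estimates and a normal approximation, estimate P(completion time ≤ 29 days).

te_Task 1 = (4 + 4·5 + 12)/6 = 36/6 = 6; σ²_Task 1 = ((12−4)/6)² = 1.778
te_Task 2 = (8 + 4·11 + 14)/6 = 66/6 = 11; σ²_Task 2 = ((14−8)/6)² = 1.000
te_Task 3 = (3 + 4·7 + 11)/6 = 42/6 = 7; σ²_Task 3 = ((11−3)/6)² = 1.778
te_Task 4 = (4 + 4·6 + 14)/6 = 42/6 = 7; σ²_Task 4 = ((14−4)/6)² = 2.778
te_Task 5 = (12 + 4·13 + 14)/6 = 78/6 = 13; σ²_Task 5 = ((14−12)/6)² = 0.111
te_Task 6 = (2 + 4·5 + 8)/6 = 30/6 = 5; σ²_Task 6 = ((8−2)/6)² = 1.000
te_Task 7 = (1 + 4·2 + 9)/6 = 18/6 = 3; σ²_Task 7 = ((9−1)/6)² = 1.778

Forward pass:
ES_Task 1 = 0; EF_Task 1 = 6
ES_Task 2 = 0; EF_Task 2 = 11
ES_Task 3 = 6; EF_Task 3 = 6+7 = 13
ES_Task 4 = 6; EF_Task 4 = 6+7 = 13
ES_Task 5 = 11; EF_Task 5 = 11+13 = 24
ES_Task 6 = 11; EF_Task 6 = 11+5 = 16
ES_Task 7 = max(EF_Task 3=13, EF_Task 4=13, EF_Task 5=24, EF_Task 6=16) = 24; EF_Task 7 = 24+3 = 27
Expected project duration μ = 27 days. Critical path: Task 2 → Task 5 → Task 7.

Variance along critical path = 1.000 + 0.111 + 1.778 = 2.889; σ = √2.889 = 1.700 days.
Z = (29 − 27) / 1.700 = 1.177
P(T ≤ 29) = Φ(1.177) ≈ 0.880

0.880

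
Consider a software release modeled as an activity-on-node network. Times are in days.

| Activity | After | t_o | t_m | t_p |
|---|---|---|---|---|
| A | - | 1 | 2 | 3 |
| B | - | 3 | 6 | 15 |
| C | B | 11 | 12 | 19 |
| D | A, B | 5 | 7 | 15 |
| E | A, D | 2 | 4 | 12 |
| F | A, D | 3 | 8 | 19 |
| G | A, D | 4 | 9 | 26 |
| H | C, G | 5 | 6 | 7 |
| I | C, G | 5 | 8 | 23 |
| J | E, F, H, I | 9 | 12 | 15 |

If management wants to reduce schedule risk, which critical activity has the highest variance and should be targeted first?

te_A = (1 + 4·2 + 3)/6 = 12/6 = 2; σ²_A = ((3−1)/6)² = 0.111
te_B = (3 + 4·6 + 15)/6 = 42/6 = 7; σ²_B = ((15−3)/6)² = 4.000
te_C = (11 + 4·12 + 19)/6 = 78/6 = 13; σ²_C = ((19−11)/6)² = 1.778
te_D = (5 + 4·7 + 15)/6 = 48/6 = 8; σ²_D = ((15−5)/6)² = 2.778
te_E = (2 + 4·4 + 12)/6 = 30/6 = 5; σ²_E = ((12−2)/6)² = 2.778
te_F = (3 + 4·8 + 19)/6 = 54/6 = 9; σ²_F = ((19−3)/6)² = 7.111
te_G = (4 + 4·9 + 26)/6 = 66/6 = 11; σ²_G = ((26−4)/6)² = 13.444
te_H = (5 + 4·6 + 7)/6 = 36/6 = 6; σ²_H = ((7−5)/6)² = 0.111
te_I = (5 + 4·8 + 23)/6 = 60/6 = 10; σ²_I = ((23−5)/6)² = 9.000
te_J = (9 + 4·12 + 15)/6 = 72/6 = 12; σ²_J = ((15−9)/6)² = 1.000

Forward pass:
ES_A = 0; EF_A = 2
ES_B = 0; EF_B = 7
ES_C = 7; EF_C = 7+13 = 20
ES_D = max(EF_A=2, EF_B=7) = 7; EF_D = 7+8 = 15
ES_E = max(EF_A=2, EF_D=15) = 15; EF_E = 15+5 = 20
ES_F = max(EF_A=2, EF_D=15) = 15; EF_F = 15+9 = 24
ES_G = max(EF_A=2, EF_D=15) = 15; EF_G = 15+11 = 26
ES_H = max(EF_C=20, EF_G=26) = 26; EF_H = 26+6 = 32
ES_I = max(EF_C=20, EF_G=26) = 26; EF_I = 26+10 = 36
ES_J = max(EF_E=20, EF_F=24, EF_H=32, EF_I=36) = 36; EF_J = 36+12 = 48
Expected project duration μ = 48 days. Critical path: B → D → G → I → J.

Variances on critical path: σ²_B=4.000, σ²_D=2.778, σ²_G=13.444, σ²_I=9.000, σ²_J=1.000.
Largest is σ²_G = 13.444.

G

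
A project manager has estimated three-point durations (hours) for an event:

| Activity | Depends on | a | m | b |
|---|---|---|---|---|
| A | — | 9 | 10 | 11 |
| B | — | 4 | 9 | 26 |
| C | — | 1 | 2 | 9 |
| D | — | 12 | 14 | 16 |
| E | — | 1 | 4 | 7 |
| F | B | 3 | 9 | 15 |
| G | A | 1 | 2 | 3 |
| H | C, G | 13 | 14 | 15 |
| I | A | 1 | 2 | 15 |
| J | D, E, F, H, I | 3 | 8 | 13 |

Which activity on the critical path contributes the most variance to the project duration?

te_A = (9 + 4·10 + 11)/6 = 60/6 = 10; σ²_A = ((11−9)/6)² = 0.111
te_B = (4 + 4·9 + 26)/6 = 66/6 = 11; σ²_B = ((26−4)/6)² = 13.444
te_C = (1 + 4·2 + 9)/6 = 18/6 = 3; σ²_C = ((9−1)/6)² = 1.778
te_D = (12 + 4·14 + 16)/6 = 84/6 = 14; σ²_D = ((16−12)/6)² = 0.444
te_E = (1 + 4·4 + 7)/6 = 24/6 = 4; σ²_E = ((7−1)/6)² = 1.000
te_F = (3 + 4·9 + 15)/6 = 54/6 = 9; σ²_F = ((15−3)/6)² = 4.000
te_G = (1 + 4·2 + 3)/6 = 12/6 = 2; σ²_G = ((3−1)/6)² = 0.111
te_H = (13 + 4·14 + 15)/6 = 84/6 = 14; σ²_H = ((15−13)/6)² = 0.111
te_I = (1 + 4·2 + 15)/6 = 24/6 = 4; σ²_I = ((15−1)/6)² = 5.444
te_J = (3 + 4·8 + 13)/6 = 48/6 = 8; σ²_J = ((13−3)/6)² = 2.778

Forward pass:
ES_A = 0; EF_A = 10
ES_B = 0; EF_B = 11
ES_C = 0; EF_C = 3
ES_D = 0; EF_D = 14
ES_E = 0; EF_E = 4
ES_F = 11; EF_F = 11+9 = 20
ES_G = 10; EF_G = 10+2 = 12
ES_H = max(EF_C=3, EF_G=12) = 12; EF_H = 12+14 = 26
ES_I = 10; EF_I = 10+4 = 14
ES_J = max(EF_D=14, EF_E=4, EF_F=20, EF_H=26, EF_I=14) = 26; EF_J = 26+8 = 34
Expected project duration μ = 34 hours. Critical path: A → G → H → J.

Variances on critical path: σ²_A=0.111, σ²_G=0.111, σ²_H=0.111, σ²_J=2.778.
Largest is σ²_J = 2.778.

J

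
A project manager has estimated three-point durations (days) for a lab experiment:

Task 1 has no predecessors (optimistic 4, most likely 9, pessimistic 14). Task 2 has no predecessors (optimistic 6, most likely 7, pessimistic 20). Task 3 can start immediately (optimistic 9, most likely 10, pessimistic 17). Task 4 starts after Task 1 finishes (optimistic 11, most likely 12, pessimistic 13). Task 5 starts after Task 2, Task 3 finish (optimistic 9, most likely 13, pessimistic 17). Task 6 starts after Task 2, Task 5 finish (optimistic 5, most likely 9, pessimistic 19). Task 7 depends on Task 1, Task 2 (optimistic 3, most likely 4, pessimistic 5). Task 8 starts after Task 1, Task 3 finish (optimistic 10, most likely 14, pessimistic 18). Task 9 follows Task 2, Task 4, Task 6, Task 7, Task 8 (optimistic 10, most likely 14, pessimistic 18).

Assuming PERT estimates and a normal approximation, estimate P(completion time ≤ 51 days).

te_Task 1 = (4 + 4·9 + 14)/6 = 54/6 = 9; σ²_Task 1 = ((14−4)/6)² = 2.778
te_Task 2 = (6 + 4·7 + 20)/6 = 54/6 = 9; σ²_Task 2 = ((20−6)/6)² = 5.444
te_Task 3 = (9 + 4·10 + 17)/6 = 66/6 = 11; σ²_Task 3 = ((17−9)/6)² = 1.778
te_Task 4 = (11 + 4·12 + 13)/6 = 72/6 = 12; σ²_Task 4 = ((13−11)/6)² = 0.111
te_Task 5 = (9 + 4·13 + 17)/6 = 78/6 = 13; σ²_Task 5 = ((17−9)/6)² = 1.778
te_Task 6 = (5 + 4·9 + 19)/6 = 60/6 = 10; σ²_Task 6 = ((19−5)/6)² = 5.444
te_Task 7 = (3 + 4·4 + 5)/6 = 24/6 = 4; σ²_Task 7 = ((5−3)/6)² = 0.111
te_Task 8 = (10 + 4·14 + 18)/6 = 84/6 = 14; σ²_Task 8 = ((18−10)/6)² = 1.778
te_Task 9 = (10 + 4·14 + 18)/6 = 84/6 = 14; σ²_Task 9 = ((18−10)/6)² = 1.778

Forward pass:
ES_Task 1 = 0; EF_Task 1 = 9
ES_Task 2 = 0; EF_Task 2 = 9
ES_Task 3 = 0; EF_Task 3 = 11
ES_Task 4 = 9; EF_Task 4 = 9+12 = 21
ES_Task 5 = max(EF_Task 2=9, EF_Task 3=11) = 11; EF_Task 5 = 11+13 = 24
ES_Task 6 = max(EF_Task 2=9, EF_Task 5=24) = 24; EF_Task 6 = 24+10 = 34
ES_Task 7 = max(EF_Task 1=9, EF_Task 2=9) = 9; EF_Task 7 = 9+4 = 13
ES_Task 8 = max(EF_Task 1=9, EF_Task 3=11) = 11; EF_Task 8 = 11+14 = 25
ES_Task 9 = max(EF_Task 2=9, EF_Task 4=21, EF_Task 6=34, EF_Task 7=13, EF_Task 8=25) = 34; EF_Task 9 = 34+14 = 48
Expected project duration μ = 48 days. Critical path: Task 3 → Task 5 → Task 6 → Task 9.

Variance along critical path = 1.778 + 1.778 + 5.444 + 1.778 = 10.778; σ = √10.778 = 3.283 days.
Z = (51 − 48) / 3.283 = 0.914
P(T ≤ 51) = Φ(0.914) ≈ 0.820

0.820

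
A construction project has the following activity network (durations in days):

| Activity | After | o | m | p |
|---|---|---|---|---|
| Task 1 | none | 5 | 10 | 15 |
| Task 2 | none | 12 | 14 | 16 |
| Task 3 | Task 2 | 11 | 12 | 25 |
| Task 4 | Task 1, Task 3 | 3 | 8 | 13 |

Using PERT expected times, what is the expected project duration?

36 days

te_Task 1 = (5 + 4·10 + 15)/6 = 60/6 = 10
te_Task 2 = (12 + 4·14 + 16)/6 = 84/6 = 14
te_Task 3 = (11 + 4·12 + 25)/6 = 84/6 = 14
te_Task 4 = (3 + 4·8 + 13)/6 = 48/6 = 8

Forward pass:
ES_Task 1 = 0; EF_Task 1 = 10
ES_Task 2 = 0; EF_Task 2 = 14
ES_Task 3 = 14; EF_Task 3 = 14+14 = 28
ES_Task 4 = max(EF_Task 1=10, EF_Task 3=28) = 28; EF_Task 4 = 28+8 = 36
Expected project duration μ = 36 days. Critical path: Task 2 → Task 3 → Task 4.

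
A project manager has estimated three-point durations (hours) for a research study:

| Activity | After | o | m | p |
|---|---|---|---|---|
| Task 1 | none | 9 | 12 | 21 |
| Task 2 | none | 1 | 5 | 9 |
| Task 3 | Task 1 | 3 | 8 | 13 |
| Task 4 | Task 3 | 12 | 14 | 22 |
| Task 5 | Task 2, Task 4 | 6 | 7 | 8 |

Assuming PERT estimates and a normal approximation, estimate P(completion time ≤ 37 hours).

te_Task 1 = (9 + 4·12 + 21)/6 = 78/6 = 13; σ²_Task 1 = ((21−9)/6)² = 4.000
te_Task 2 = (1 + 4·5 + 9)/6 = 30/6 = 5; σ²_Task 2 = ((9−1)/6)² = 1.778
te_Task 3 = (3 + 4·8 + 13)/6 = 48/6 = 8; σ²_Task 3 = ((13−3)/6)² = 2.778
te_Task 4 = (12 + 4·14 + 22)/6 = 90/6 = 15; σ²_Task 4 = ((22−12)/6)² = 2.778
te_Task 5 = (6 + 4·7 + 8)/6 = 42/6 = 7; σ²_Task 5 = ((8−6)/6)² = 0.111

Forward pass:
ES_Task 1 = 0; EF_Task 1 = 13
ES_Task 2 = 0; EF_Task 2 = 5
ES_Task 3 = 13; EF_Task 3 = 13+8 = 21
ES_Task 4 = 21; EF_Task 4 = 21+15 = 36
ES_Task 5 = max(EF_Task 2=5, EF_Task 4=36) = 36; EF_Task 5 = 36+7 = 43
Expected project duration μ = 43 hours. Critical path: Task 1 → Task 3 → Task 4 → Task 5.

Variance along critical path = 4.000 + 2.778 + 2.778 + 0.111 = 9.667; σ = √9.667 = 3.109 hours.
Z = (37 − 43) / 3.109 = -1.930
P(T ≤ 37) = Φ(-1.930) ≈ 0.027

0.027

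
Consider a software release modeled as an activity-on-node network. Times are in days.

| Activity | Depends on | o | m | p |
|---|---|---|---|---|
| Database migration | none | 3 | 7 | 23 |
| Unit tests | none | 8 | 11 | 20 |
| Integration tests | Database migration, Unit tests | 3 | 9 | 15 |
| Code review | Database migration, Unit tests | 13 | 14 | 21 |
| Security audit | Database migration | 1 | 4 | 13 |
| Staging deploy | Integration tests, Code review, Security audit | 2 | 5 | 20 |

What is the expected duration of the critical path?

34 days

te_Database migration = (3 + 4·7 + 23)/6 = 54/6 = 9
te_Unit tests = (8 + 4·11 + 20)/6 = 72/6 = 12
te_Integration tests = (3 + 4·9 + 15)/6 = 54/6 = 9
te_Code review = (13 + 4·14 + 21)/6 = 90/6 = 15
te_Security audit = (1 + 4·4 + 13)/6 = 30/6 = 5
te_Staging deploy = (2 + 4·5 + 20)/6 = 42/6 = 7

Forward pass:
ES_Database migration = 0; EF_Database migration = 9
ES_Unit tests = 0; EF_Unit tests = 12
ES_Integration tests = max(EF_Database migration=9, EF_Unit tests=12) = 12; EF_Integration tests = 12+9 = 21
ES_Code review = max(EF_Database migration=9, EF_Unit tests=12) = 12; EF_Code review = 12+15 = 27
ES_Security audit = 9; EF_Security audit = 9+5 = 14
ES_Staging deploy = max(EF_Integration tests=21, EF_Code review=27, EF_Security audit=14) = 27; EF_Staging deploy = 27+7 = 34
Expected project duration μ = 34 days. Critical path: Unit tests → Code review → Staging deploy.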